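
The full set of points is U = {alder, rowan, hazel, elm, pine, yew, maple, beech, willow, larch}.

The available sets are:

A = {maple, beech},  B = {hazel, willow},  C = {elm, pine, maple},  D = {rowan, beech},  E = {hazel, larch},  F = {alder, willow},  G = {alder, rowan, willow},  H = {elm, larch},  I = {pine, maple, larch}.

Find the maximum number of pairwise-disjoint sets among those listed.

4

C, D, E, F are pairwise disjoint (C={elm,pine,maple}; D={rowan,beech}; E={hazel,larch}; F={alder,willow}).
Every remaining set overlaps one of these, and no 5 of the listed sets are pairwise disjoint, so 4 is the maximum.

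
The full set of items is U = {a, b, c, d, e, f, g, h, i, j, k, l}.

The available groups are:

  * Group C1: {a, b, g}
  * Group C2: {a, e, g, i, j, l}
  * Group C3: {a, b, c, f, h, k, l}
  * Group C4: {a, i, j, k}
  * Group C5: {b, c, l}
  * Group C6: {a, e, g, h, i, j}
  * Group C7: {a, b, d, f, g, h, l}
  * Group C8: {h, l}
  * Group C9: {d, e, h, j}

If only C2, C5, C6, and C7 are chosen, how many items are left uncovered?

1

Union of C2, C5, C6, C7 = {a, b, c, d, e, f, g, h, i, j, l}.
Not covered: k — 1 item.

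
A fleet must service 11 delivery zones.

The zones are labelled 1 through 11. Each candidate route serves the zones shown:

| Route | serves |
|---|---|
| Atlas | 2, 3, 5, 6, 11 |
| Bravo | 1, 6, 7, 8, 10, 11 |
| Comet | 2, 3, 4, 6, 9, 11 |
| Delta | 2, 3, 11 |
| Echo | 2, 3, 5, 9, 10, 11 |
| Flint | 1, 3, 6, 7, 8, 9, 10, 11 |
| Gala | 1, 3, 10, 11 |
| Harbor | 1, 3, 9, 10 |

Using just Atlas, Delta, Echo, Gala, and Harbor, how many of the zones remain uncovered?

Union of Atlas, Delta, Echo, Gala, Harbor = {1, 2, 3, 5, 6, 9, 10, 11}.
Not covered: 4, 7, 8 — 3 zones.

3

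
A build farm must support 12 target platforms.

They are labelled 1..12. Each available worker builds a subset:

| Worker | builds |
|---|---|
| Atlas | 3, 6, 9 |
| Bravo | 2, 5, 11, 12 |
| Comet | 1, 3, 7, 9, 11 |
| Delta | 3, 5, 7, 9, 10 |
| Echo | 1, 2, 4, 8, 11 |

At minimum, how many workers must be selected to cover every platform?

Atlas and Bravo and Delta and Echo together: Atlas ∪ Bravo ∪ Delta ∪ Echo = {1, 2, 3, 4, 5, 6, 7, 8, 9, 10, 11, 12} — every platform is covered.
No 3 of the 5 workers cover everything (all 10 combinations miss at least one platform), so 4 is optimal.

4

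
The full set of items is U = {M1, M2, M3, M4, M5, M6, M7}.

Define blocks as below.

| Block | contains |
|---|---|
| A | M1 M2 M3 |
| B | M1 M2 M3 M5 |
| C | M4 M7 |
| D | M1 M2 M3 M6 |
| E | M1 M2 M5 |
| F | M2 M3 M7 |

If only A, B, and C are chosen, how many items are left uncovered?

Union of A, B, C = {M1, M2, M3, M4, M5, M7}.
Not covered: M6 — 1 item.

1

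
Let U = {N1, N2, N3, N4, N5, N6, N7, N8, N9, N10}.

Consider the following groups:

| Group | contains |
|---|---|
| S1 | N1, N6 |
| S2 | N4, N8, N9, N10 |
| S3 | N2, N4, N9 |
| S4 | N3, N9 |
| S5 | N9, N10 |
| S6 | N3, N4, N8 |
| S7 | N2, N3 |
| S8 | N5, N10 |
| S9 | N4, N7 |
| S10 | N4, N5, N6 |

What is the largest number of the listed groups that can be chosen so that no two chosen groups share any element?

4

S1, S7, S8, S9 are pairwise disjoint (S1={N1,N6}; S7={N2,N3}; S8={N5,N10}; S9={N4,N7}).
Every remaining group overlaps one of these, and no 5 of the listed groups are pairwise disjoint, so 4 is the maximum.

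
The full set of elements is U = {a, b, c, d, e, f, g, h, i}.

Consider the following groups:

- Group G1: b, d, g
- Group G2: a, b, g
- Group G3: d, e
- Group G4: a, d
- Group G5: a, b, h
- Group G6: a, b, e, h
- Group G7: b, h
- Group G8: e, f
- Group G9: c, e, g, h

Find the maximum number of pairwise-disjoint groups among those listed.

3

G4, G7, G8 are pairwise disjoint (G4={a,d}; G7={b,h}; G8={e,f}).
Every remaining group overlaps one of these, and no 4 of the listed groups are pairwise disjoint, so 3 is the maximum.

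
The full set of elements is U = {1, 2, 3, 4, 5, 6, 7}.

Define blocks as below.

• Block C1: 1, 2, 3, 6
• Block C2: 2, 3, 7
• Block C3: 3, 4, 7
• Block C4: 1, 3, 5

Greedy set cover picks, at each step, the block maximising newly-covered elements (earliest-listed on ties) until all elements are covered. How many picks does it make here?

3

Greedy: pick C1 (covers 4 new) → pick C3 (covers 2 new) → pick C4 (covers 1 new). Total picks: 3.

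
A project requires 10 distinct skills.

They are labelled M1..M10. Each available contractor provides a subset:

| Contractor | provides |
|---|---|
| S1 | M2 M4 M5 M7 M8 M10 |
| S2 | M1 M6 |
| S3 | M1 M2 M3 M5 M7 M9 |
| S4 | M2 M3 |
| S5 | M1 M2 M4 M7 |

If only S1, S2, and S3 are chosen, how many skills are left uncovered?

0

Union of S1, S2, S3 = {M1, M2, M3, M4, M5, M6, M7, M8, M9, M10} — that's every skill, so 0 are uncovered.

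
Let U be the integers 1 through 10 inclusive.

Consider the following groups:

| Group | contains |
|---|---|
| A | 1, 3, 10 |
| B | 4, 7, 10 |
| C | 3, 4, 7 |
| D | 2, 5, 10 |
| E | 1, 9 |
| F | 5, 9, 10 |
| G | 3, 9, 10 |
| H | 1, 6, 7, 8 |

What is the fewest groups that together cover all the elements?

4

Take {C, D, F, H}. Their union is {1, 2, 3, 4, 5, 6, 7, 8, 9, 10}, which is all 10 elements.
No 3 of the 8 groups cover everything (all 56 combinations miss at least one element), so 4 is optimal.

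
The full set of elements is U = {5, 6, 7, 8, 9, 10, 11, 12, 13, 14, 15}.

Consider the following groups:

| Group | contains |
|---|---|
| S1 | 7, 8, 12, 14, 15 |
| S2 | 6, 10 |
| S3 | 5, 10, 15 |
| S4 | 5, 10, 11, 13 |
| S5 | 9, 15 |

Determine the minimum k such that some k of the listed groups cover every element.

Take {S1, S2, S4, S5}. Their union is {5, 6, 7, 8, 9, 10, 11, 12, 13, 14, 15}, which is all 11 elements.
Only S5 contains 9, so S5 is forced; the remaining 9 elements need at least 3 more groups (each remaining group adds at most 4) — so at least 4 groups are needed, and 4 is optimal.

4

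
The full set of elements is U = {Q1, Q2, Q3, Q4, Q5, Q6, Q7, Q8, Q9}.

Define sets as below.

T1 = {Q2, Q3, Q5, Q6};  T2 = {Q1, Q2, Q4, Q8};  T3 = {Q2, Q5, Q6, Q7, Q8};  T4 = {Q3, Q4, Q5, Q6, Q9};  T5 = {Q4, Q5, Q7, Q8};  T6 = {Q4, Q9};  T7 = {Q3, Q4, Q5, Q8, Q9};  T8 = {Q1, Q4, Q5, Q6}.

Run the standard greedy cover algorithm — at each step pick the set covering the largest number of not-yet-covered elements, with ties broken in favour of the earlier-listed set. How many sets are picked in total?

3

Greedy: pick T3 (covers 5 new) → pick T4 (covers 3 new) → pick T2 (covers 1 new). Total picks: 3.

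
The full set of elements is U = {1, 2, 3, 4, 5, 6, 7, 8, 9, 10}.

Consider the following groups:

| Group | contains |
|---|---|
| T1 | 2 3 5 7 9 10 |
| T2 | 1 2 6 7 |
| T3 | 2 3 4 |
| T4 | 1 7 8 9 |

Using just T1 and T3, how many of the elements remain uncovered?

Union of T1, T3 = {2, 3, 4, 5, 7, 9, 10}.
Not covered: 1, 6, 8 — 3 elements.

3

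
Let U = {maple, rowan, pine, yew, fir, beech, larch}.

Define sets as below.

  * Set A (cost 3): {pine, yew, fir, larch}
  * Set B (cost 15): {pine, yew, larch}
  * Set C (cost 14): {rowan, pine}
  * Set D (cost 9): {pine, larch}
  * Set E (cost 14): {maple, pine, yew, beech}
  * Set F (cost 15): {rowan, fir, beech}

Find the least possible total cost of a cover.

A, C, E together cover every item (A ∪ C ∪ E = {maple, rowan, pine, yew, fir, beech, larch}); total cost 3 + 14 + 14 = 31.
No covering selection has total cost below 31.

31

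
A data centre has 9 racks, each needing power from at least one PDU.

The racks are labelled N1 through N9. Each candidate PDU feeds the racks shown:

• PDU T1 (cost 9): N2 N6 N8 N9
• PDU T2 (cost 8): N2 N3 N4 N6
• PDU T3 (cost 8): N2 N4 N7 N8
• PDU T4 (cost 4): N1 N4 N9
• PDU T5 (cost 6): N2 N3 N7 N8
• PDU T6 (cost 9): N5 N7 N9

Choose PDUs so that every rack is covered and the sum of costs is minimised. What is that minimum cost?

T2, T4, T5, T6 together cover every rack (T2 ∪ T4 ∪ T5 ∪ T6 = {N1, N2, N3, N4, N5, N6, N7, N8, N9}); total cost 8 + 4 + 6 + 9 = 27.
No covering selection has total cost below 27.

27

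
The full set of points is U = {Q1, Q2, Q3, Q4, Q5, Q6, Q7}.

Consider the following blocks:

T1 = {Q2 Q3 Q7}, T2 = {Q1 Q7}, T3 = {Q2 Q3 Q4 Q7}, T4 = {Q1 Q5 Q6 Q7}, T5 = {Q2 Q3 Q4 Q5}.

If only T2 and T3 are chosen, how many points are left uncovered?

Union of T2, T3 = {Q1, Q2, Q3, Q4, Q7}.
Not covered: Q5, Q6 — 2 points.

2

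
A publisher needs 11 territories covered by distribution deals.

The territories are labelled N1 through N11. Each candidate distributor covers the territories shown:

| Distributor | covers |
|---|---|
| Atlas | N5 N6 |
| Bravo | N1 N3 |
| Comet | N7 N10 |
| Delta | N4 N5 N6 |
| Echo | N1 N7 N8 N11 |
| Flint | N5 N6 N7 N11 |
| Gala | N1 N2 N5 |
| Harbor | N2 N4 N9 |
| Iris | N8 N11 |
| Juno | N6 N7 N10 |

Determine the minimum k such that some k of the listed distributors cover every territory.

5

Bravo and Delta and Echo and Harbor and Juno together: Bravo ∪ Delta ∪ Echo ∪ Harbor ∪ Juno = {N1, N2, N3, N4, N5, N6, N7, N8, N9, N10, N11} — every territory is covered.
No 4 of the 10 distributors cover everything (all 210 combinations miss at least one territory), so 5 is optimal.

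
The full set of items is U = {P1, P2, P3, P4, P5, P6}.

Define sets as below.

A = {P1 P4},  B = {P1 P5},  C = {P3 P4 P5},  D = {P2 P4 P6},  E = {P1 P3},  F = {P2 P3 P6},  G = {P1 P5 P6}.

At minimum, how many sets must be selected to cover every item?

C and E and F together: C ∪ E ∪ F = {P1, P2, P3, P4, P5, P6} — every item is covered.
No 2 of the 7 sets cover everything (all 21 combinations miss at least one item), so 3 is optimal.

3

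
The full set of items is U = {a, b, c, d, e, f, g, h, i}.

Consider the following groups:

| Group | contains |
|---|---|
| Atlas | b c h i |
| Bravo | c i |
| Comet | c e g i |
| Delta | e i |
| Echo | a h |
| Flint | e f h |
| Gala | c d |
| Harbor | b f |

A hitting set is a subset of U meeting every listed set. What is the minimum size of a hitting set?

4

The 4 items {a, c, f, i} hit every group.
The groups Delta, Echo, Gala, Harbor are pairwise disjoint, so any hitting set needs a separate item for each — at least 4. Hence 4 is optimal.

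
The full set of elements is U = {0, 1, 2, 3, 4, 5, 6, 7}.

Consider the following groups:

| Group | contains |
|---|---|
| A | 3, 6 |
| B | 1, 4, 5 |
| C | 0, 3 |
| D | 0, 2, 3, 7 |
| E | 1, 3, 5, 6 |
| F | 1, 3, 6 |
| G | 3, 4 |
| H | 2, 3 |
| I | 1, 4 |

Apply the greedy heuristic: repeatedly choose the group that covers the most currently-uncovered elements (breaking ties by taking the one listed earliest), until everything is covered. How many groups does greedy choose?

3

Greedy: pick D (covers 4 new) → pick B (covers 3 new) → pick A (covers 1 new). Total picks: 3.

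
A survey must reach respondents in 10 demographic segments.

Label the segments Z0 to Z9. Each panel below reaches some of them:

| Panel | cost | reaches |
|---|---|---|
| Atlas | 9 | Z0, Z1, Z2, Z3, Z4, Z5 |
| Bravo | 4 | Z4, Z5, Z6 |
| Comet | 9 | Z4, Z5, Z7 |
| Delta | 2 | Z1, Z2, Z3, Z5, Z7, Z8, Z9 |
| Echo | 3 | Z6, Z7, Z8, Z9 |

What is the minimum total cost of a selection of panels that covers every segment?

Atlas, Echo together cover every segment (Atlas ∪ Echo = {Z0, Z1, Z2, Z3, Z4, Z5, Z6, Z7, Z8, Z9}); total cost 9 + 3 = 12.
The greedy pick Delta, Bravo, Atlas costs 15; no covering selection beats 12.

12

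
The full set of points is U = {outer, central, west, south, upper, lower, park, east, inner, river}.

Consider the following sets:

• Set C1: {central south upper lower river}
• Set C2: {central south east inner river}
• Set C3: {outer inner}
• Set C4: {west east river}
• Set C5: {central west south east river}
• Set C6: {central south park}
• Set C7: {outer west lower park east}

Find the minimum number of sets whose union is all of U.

3

Take {C1, C3, C7}. Their union is {outer, central, west, south, upper, lower, park, east, inner, river}, which is all 10 points.
Only C1 contains upper, so C1 is forced; the remaining 5 points need at least 2 more sets (each remaining set adds at most 4) — so at least 3 sets are needed, and 3 is optimal.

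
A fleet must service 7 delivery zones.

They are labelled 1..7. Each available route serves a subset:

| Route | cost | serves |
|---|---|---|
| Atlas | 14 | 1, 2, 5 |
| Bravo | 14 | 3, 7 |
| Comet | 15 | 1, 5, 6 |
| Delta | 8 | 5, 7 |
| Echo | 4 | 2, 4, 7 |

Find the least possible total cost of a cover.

33

Bravo, Comet, Echo together cover every zone (Bravo ∪ Comet ∪ Echo = {1, 2, 3, 4, 5, 6, 7}); total cost 14 + 15 + 4 = 33.
No covering selection has total cost below 33.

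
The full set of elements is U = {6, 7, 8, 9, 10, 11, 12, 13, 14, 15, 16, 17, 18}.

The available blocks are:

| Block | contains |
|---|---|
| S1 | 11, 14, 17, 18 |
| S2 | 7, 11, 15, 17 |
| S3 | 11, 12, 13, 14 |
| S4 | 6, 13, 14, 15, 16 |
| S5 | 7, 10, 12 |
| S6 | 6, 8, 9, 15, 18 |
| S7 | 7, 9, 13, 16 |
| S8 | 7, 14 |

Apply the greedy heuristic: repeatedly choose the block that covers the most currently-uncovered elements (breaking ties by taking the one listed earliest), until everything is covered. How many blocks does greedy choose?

4

Greedy: pick S4 (covers 5 new) → pick S1 (covers 3 new) → pick S5 (covers 3 new) → pick S6 (covers 2 new). Total picks: 4.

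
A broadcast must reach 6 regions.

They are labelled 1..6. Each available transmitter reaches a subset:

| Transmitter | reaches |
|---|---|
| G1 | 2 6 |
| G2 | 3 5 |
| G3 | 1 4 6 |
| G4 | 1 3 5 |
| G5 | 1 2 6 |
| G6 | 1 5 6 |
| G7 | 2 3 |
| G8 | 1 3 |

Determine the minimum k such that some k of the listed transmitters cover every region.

3

G2 and G3 and G7 together: G2 ∪ G3 ∪ G7 = {1, 2, 3, 4, 5, 6} — every region is covered.
Only G3 contains 4, so G3 is forced; the remaining 3 regions need at least 2 more transmitters (each remaining transmitter adds at most 2) — so at least 3 transmitters are needed, and 3 is optimal.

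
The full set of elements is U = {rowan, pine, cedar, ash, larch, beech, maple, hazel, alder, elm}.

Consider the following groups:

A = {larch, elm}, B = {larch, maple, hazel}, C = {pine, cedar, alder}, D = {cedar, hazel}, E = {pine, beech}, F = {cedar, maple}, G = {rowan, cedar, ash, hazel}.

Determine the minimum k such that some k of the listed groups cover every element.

Take {A, B, C, E, G}. Their union is {rowan, pine, cedar, ash, larch, beech, maple, hazel, alder, elm}, which is all 10 elements.
No 4 of the 7 groups cover everything (all 35 combinations miss at least one element), so 5 is optimal.

5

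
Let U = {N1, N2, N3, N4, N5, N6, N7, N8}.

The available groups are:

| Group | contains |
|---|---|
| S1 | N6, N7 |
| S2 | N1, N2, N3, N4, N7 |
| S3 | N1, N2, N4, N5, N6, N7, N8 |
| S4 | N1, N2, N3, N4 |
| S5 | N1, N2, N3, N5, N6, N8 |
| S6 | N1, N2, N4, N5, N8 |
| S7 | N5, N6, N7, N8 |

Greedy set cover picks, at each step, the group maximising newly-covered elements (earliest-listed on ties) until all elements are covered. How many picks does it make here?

Greedy: pick S3 (covers 7 new) → pick S2 (covers 1 new). Total picks: 2.

2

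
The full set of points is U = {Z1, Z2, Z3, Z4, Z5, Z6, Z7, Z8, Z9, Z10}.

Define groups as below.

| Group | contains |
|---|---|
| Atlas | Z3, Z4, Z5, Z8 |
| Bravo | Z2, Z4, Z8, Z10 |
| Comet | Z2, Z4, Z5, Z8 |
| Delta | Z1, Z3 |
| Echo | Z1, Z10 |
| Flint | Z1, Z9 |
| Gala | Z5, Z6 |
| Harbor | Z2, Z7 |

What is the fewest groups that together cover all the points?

Atlas and Echo and Flint and Gala and Harbor together: Atlas ∪ Echo ∪ Flint ∪ Gala ∪ Harbor = {Z1, Z2, Z3, Z4, Z5, Z6, Z7, Z8, Z9, Z10} — every point is covered.
No 4 of the 8 groups cover everything (all 70 combinations miss at least one point), so 5 is optimal.

5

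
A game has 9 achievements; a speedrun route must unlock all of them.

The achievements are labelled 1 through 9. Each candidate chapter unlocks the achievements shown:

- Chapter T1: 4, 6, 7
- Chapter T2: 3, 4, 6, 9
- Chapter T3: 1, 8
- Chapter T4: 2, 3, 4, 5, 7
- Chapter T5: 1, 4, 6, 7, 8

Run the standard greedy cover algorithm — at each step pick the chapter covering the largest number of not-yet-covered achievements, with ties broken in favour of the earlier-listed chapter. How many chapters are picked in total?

3

Greedy: pick T4 (covers 5 new) → pick T5 (covers 3 new) → pick T2 (covers 1 new). Total picks: 3.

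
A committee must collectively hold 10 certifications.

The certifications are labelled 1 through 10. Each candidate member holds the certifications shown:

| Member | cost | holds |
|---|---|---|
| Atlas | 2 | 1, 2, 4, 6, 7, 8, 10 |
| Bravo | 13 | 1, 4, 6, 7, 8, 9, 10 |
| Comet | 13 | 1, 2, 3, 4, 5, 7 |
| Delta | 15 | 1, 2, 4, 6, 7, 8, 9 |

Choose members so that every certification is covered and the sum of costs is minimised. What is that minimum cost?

26

Bravo, Comet together cover every certification (Bravo ∪ Comet = {1, 2, 3, 4, 5, 6, 7, 8, 9, 10}); total cost 13 + 13 = 26.
The greedy pick Atlas, Comet, Bravo costs 28; no covering selection beats 26.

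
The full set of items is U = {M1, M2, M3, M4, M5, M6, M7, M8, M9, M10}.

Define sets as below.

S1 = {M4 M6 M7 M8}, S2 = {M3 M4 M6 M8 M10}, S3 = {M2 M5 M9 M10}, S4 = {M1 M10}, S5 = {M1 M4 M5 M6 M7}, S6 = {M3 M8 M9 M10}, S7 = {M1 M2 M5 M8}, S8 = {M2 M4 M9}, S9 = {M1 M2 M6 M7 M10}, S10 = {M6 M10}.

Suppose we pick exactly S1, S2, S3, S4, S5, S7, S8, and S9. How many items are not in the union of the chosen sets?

0

Union of S1, S2, S3, S4, S5, S7, S8, S9 = {M1, M2, M3, M4, M5, M6, M7, M8, M9, M10} — that's every item, so 0 are uncovered.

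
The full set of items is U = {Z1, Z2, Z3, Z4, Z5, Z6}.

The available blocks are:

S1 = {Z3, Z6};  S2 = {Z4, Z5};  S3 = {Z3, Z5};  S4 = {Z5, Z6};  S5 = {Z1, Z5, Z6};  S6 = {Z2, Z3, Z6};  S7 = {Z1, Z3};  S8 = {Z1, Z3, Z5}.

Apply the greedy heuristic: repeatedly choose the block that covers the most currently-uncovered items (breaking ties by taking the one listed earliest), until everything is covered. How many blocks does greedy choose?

3

Greedy: pick S5 (covers 3 new) → pick S6 (covers 2 new) → pick S2 (covers 1 new). Total picks: 3.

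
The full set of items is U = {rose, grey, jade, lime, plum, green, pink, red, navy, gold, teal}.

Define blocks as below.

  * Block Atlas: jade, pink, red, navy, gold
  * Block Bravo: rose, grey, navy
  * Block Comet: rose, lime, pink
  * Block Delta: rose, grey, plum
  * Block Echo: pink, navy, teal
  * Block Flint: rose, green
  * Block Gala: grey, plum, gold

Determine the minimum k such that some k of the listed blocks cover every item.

5

Atlas and Comet and Delta and Echo and Flint together: Atlas ∪ Comet ∪ Delta ∪ Echo ∪ Flint = {rose, grey, jade, lime, plum, green, pink, red, navy, gold, teal} — every item is covered.
No 4 of the 7 blocks cover everything (all 35 combinations miss at least one item), so 5 is optimal.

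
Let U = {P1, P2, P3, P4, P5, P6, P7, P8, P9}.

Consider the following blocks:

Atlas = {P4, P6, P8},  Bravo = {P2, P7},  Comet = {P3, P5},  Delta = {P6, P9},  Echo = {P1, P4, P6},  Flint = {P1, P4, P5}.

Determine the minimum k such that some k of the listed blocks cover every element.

5

Take {Atlas, Bravo, Comet, Delta, Echo}. Their union is {P1, P2, P3, P4, P5, P6, P7, P8, P9}, which is all 9 elements.
No 4 of the 6 blocks cover everything (all 15 combinations miss at least one element), so 5 is optimal.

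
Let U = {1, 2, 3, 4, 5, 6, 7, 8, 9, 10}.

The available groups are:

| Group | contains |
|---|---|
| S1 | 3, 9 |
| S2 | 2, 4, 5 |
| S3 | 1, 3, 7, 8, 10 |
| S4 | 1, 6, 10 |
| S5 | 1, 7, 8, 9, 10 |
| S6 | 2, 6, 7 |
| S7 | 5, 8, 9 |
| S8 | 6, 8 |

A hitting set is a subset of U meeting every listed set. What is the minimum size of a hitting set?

H = {3, 4, 6, 9} meets every group (each contains at least one member of H), and |H| = 4.
No choice of 3 elements meets every group, so 4 is the minimum.

4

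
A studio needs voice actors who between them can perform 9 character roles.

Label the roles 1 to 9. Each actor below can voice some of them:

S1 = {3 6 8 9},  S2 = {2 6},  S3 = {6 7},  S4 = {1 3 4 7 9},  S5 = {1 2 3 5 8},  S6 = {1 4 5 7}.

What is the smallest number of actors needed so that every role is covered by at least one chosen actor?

S1 and S4 and S5 together: S1 ∪ S4 ∪ S5 = {1, 2, 3, 4, 5, 6, 7, 8, 9} — every role is covered.
No 2 of the 6 actors cover everything (all 15 combinations miss at least one role), so 3 is optimal.

3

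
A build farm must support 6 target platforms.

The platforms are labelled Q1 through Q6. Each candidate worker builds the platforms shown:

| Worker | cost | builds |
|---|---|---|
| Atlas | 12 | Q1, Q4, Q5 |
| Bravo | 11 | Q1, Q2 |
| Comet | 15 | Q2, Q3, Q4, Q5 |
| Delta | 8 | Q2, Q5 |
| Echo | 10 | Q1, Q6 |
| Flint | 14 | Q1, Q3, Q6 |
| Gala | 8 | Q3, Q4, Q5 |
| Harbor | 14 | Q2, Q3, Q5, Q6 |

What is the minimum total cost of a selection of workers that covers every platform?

25

Comet, Echo together cover every platform (Comet ∪ Echo = {Q1, Q2, Q3, Q4, Q5, Q6}); total cost 15 + 10 = 25.
The greedy pick Gala, Echo, Delta costs 26; no covering selection beats 25.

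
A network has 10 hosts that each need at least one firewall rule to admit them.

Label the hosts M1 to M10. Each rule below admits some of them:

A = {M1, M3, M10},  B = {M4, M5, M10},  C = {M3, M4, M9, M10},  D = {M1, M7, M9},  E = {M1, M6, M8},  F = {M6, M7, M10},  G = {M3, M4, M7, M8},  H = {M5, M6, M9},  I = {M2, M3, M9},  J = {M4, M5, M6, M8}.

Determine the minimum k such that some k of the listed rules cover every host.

D and F and I and J together: D ∪ F ∪ I ∪ J = {M1, M2, M3, M4, M5, M6, M7, M8, M9, M10} — every host is covered.
No 3 of the 10 rules cover everything (all 120 combinations miss at least one host), so 4 is optimal.

4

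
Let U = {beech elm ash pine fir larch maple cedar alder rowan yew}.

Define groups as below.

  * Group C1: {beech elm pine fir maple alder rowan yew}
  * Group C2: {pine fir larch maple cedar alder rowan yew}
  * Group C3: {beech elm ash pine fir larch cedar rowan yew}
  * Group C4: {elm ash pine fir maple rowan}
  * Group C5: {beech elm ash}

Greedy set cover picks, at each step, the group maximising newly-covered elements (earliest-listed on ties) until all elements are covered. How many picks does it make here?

2

Greedy: pick C3 (covers 9 new) → pick C1 (covers 2 new). Total picks: 2.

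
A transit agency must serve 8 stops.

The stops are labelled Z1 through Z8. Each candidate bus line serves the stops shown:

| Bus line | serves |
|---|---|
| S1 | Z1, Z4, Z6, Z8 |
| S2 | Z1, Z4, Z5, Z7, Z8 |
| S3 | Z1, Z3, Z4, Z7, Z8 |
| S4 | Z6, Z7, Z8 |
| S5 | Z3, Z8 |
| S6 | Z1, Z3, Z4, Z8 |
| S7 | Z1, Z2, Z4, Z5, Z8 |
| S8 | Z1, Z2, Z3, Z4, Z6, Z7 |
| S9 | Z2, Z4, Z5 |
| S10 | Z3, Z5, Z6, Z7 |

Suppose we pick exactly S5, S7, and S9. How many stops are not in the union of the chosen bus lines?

2

Union of S5, S7, S9 = {Z1, Z2, Z3, Z4, Z5, Z8}.
Not covered: Z6, Z7 — 2 stops.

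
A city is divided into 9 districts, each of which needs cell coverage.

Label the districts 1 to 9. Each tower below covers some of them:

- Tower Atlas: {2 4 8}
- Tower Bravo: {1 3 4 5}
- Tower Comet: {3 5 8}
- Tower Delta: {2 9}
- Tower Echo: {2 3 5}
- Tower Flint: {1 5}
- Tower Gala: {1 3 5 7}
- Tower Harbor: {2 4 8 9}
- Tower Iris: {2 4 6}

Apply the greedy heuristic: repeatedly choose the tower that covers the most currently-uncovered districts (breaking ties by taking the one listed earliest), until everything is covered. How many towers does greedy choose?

4

Greedy: pick Bravo (covers 4 new) → pick Harbor (covers 3 new) → pick Gala (covers 1 new) → pick Iris (covers 1 new). Total picks: 4.
(The true minimum cover uses only 3 towers, so greedy is not optimal here.)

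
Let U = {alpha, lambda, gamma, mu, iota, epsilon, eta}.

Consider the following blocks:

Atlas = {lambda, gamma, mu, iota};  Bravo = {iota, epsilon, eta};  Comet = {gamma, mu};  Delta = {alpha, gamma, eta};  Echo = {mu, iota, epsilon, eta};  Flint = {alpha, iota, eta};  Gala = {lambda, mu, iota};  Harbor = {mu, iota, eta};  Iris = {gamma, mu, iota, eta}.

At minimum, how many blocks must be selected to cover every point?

3

Take {Atlas, Bravo, Delta}. Their union is {alpha, lambda, gamma, mu, iota, epsilon, eta}, which is all 7 points.
No 2 of the 9 blocks cover everything (all 36 combinations miss at least one point), so 3 is optimal.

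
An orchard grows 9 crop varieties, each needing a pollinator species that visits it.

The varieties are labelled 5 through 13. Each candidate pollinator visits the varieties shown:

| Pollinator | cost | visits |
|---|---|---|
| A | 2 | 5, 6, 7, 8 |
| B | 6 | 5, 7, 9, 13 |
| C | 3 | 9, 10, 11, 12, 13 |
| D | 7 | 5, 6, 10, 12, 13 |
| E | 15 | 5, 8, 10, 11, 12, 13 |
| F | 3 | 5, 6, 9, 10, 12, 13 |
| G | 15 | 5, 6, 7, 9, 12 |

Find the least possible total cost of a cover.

A, C together cover every variety (A ∪ C = {5, 6, 7, 8, 9, 10, 11, 12, 13}); total cost 2 + 3 = 5.
No covering selection has total cost below 5.

5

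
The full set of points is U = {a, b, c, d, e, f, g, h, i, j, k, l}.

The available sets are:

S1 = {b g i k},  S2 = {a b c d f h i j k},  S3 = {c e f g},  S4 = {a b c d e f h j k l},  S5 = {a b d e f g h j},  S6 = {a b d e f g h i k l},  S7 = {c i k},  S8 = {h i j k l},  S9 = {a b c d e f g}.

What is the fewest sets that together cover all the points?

Take {S2, S6}. Their union is {a, b, c, d, e, f, g, h, i, j, k, l}, which is all 12 points.
No single set has all 12 points (the largest, S4, has 10), so 2 is optimal.

2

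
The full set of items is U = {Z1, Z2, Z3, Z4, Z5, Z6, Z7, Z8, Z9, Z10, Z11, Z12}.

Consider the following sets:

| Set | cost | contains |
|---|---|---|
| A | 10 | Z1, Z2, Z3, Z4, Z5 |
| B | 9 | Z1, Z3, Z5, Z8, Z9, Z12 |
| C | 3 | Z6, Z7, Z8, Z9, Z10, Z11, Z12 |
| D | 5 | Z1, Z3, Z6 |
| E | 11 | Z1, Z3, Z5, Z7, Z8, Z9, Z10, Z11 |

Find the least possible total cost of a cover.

A, C together cover every item (A ∪ C = {Z1, Z2, Z3, Z4, Z5, Z6, Z7, Z8, Z9, Z10, Z11, Z12}); total cost 10 + 3 = 13.
No covering selection has total cost below 13.

13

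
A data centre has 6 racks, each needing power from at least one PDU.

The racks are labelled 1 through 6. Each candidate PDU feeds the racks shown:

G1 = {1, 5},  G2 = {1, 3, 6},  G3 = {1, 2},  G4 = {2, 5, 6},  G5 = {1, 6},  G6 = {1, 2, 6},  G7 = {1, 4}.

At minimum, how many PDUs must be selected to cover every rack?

3

Take {G2, G4, G7}. Their union is {1, 2, 3, 4, 5, 6}, which is all 6 racks.
Only G2 contains 3, so G2 is forced; the remaining 3 racks need at least 2 more PDUs (each remaining PDU adds at most 2) — so at least 3 PDUs are needed, and 3 is optimal.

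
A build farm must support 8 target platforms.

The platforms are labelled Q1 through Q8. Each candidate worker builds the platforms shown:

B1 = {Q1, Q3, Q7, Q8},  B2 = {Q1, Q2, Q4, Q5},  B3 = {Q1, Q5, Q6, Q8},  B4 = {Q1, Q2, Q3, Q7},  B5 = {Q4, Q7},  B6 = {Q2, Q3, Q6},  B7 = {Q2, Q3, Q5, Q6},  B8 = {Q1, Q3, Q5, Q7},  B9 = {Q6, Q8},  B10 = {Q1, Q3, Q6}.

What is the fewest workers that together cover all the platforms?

3

B3 and B4 and B5 together: B3 ∪ B4 ∪ B5 = {Q1, Q2, Q3, Q4, Q5, Q6, Q7, Q8} — every platform is covered.
No 2 of the 10 workers cover everything (all 45 combinations miss at least one platform), so 3 is optimal.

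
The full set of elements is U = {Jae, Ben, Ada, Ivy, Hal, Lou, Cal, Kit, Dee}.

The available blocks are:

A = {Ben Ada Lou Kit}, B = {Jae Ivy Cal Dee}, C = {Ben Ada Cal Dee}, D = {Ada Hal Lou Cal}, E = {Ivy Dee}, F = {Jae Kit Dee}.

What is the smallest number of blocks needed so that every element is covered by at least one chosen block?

3

A, B, and D cover everything between them: the union {Jae, Ben, Ada, Ivy, Hal, Lou, Cal, Kit, Dee} is all of U.
Each block has at most 4 elements, and 2·4 = 8 < 9 — so at least 3 blocks are needed, and 3 is optimal.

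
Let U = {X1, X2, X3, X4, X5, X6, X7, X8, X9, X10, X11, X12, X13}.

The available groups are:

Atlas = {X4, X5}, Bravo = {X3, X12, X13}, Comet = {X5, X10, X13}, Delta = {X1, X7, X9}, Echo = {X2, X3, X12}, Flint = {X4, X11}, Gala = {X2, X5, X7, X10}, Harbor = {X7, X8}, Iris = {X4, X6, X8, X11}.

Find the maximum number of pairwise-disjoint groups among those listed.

4

Comet, Delta, Echo, Iris are pairwise disjoint (Comet={X5,X10,X13}; Delta={X1,X7,X9}; Echo={X2,X3,X12}; Iris={X4,X6,X8,X11}).
Every remaining group overlaps one of these, and no 5 of the listed groups are pairwise disjoint, so 4 is the maximum.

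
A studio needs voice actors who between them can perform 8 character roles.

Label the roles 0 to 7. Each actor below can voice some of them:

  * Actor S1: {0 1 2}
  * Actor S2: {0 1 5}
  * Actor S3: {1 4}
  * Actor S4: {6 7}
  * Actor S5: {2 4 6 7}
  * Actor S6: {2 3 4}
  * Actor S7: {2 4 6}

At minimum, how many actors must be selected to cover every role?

Take {S2, S5, S6}. Their union is {0, 1, 2, 3, 4, 5, 6, 7}, which is all 8 roles.
Only S6 contains 3, so S6 is forced; the remaining 5 roles need at least 2 more actors (each remaining actor adds at most 3) — so at least 3 actors are needed, and 3 is optimal.

3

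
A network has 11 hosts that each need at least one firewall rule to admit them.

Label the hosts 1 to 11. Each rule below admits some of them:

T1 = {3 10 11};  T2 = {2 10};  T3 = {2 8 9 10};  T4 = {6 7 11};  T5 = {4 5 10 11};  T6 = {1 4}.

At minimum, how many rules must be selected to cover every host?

5

Take {T1, T3, T4, T5, T6}. Their union is {1, 2, 3, 4, 5, 6, 7, 8, 9, 10, 11}, which is all 11 hosts.
No 4 of the 6 rules cover everything (all 15 combinations miss at least one host), so 5 is optimal.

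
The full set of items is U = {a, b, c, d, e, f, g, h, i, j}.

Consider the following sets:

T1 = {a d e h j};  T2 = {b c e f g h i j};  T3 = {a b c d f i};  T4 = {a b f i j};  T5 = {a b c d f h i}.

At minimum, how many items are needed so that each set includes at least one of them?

Take T = {f, j}. Each listed set contains at least one of these, so T is a hitting set of size 2.
No single item lies in every set, so at least 2 are needed and 2 is optimal.

2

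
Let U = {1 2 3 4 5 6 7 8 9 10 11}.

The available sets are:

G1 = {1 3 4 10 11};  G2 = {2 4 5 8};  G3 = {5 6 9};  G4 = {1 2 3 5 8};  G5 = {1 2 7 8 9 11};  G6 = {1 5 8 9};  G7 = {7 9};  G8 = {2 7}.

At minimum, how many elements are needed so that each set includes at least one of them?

3

Take H = {1, 5, 7}. Each listed set contains at least one of these, so H is a hitting set of size 3.
The sets G1, G3, G8 are pairwise disjoint, so any hitting set needs a separate element for each — at least 3. Hence 3 is optimal.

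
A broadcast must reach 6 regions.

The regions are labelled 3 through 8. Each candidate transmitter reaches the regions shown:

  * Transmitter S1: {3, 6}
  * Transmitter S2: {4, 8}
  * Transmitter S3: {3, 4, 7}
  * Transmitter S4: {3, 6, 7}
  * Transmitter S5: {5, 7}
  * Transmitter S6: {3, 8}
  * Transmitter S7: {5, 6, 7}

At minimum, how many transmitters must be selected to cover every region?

S2 and S3 and S7 together: S2 ∪ S3 ∪ S7 = {3, 4, 5, 6, 7, 8} — every region is covered.
No 2 of the 7 transmitters cover everything (all 21 combinations miss at least one region), so 3 is optimal.

3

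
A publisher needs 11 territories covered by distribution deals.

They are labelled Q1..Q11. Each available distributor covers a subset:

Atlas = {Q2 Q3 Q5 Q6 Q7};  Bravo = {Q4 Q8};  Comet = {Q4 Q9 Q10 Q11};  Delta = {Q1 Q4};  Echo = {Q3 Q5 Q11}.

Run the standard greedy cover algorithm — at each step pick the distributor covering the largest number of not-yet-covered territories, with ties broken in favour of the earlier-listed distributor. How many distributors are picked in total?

4

Greedy: pick Atlas (covers 5 new) → pick Comet (covers 4 new) → pick Bravo (covers 1 new) → pick Delta (covers 1 new). Total picks: 4.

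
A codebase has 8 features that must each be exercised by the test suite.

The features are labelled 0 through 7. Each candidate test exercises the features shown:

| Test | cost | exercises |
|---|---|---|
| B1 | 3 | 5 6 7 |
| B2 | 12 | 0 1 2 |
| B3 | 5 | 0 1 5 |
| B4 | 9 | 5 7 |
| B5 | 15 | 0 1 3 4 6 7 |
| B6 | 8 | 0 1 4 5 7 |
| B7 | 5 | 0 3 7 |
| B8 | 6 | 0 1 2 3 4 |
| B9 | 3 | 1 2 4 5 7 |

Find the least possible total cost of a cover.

9

B1, B8 together cover every feature (B1 ∪ B8 = {0, 1, 2, 3, 4, 5, 6, 7}); total cost 3 + 6 = 9.
The greedy pick B9, B7, B1 costs 11; no covering selection beats 9.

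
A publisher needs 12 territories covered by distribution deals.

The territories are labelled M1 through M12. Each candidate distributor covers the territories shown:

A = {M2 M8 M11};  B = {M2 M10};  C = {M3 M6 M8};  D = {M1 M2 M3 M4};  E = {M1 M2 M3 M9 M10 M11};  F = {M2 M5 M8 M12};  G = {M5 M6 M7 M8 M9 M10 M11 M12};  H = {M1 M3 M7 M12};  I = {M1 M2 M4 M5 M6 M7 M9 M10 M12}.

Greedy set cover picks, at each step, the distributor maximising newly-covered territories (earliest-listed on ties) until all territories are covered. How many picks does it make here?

Greedy: pick I (covers 9 new) → pick A (covers 2 new) → pick C (covers 1 new). Total picks: 3.
(The true minimum cover uses only 2 distributors, so greedy is not optimal here.)

3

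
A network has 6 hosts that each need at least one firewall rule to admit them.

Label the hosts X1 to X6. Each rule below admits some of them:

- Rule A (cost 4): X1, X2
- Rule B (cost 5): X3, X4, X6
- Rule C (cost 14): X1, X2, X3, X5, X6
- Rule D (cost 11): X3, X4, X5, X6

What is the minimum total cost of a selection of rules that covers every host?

A, D together cover every host (A ∪ D = {X1, X2, X3, X4, X5, X6}); total cost 4 + 11 = 15.
The greedy pick B, A, D costs 20; no covering selection beats 15.

15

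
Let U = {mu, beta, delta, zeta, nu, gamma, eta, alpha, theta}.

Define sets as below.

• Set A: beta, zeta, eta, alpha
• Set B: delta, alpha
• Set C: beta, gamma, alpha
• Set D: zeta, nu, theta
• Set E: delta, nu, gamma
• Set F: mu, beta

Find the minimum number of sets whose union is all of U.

4

A and D and E and F together: A ∪ D ∪ E ∪ F = {mu, beta, delta, zeta, nu, gamma, eta, alpha, theta} — every item is covered.
Only F contains mu, so F is forced; the remaining 7 items need at least 3 more sets (each remaining set adds at most 3) — so at least 4 sets are needed, and 4 is optimal.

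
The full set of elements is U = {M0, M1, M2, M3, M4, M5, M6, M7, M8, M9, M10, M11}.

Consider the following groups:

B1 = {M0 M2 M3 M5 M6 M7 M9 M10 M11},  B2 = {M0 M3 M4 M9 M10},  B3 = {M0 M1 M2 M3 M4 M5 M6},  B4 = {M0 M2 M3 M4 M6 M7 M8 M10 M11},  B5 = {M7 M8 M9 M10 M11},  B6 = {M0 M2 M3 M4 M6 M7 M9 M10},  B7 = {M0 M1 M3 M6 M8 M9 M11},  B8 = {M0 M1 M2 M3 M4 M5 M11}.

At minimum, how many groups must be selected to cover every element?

2

B3 and B5 together: B3 ∪ B5 = {M0, M1, M2, M3, M4, M5, M6, M7, M8, M9, M10, M11} — every element is covered.
No single group has all 12 elements (the largest, B1, has 9), so 2 is optimal.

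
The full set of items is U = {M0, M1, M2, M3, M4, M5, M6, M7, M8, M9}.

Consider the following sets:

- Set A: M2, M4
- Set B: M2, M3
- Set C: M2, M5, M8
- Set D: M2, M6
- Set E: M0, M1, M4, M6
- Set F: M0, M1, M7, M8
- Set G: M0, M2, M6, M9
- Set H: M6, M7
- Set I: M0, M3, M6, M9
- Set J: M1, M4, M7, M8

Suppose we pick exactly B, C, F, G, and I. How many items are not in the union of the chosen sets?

Union of B, C, F, G, I = {M0, M1, M2, M3, M5, M6, M7, M8, M9}.
Not covered: M4 — 1 item.

1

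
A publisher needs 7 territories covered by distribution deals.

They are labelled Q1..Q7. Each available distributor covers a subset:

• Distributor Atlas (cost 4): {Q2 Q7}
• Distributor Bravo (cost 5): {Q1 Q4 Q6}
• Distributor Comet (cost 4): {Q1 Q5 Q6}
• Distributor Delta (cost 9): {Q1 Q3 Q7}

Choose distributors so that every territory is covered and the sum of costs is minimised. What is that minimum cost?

Atlas, Bravo, Comet, Delta together cover every territory (Atlas ∪ Bravo ∪ Comet ∪ Delta = {Q1, Q2, Q3, Q4, Q5, Q6, Q7}); total cost 4 + 5 + 4 + 9 = 22.
No covering selection has total cost below 22.

22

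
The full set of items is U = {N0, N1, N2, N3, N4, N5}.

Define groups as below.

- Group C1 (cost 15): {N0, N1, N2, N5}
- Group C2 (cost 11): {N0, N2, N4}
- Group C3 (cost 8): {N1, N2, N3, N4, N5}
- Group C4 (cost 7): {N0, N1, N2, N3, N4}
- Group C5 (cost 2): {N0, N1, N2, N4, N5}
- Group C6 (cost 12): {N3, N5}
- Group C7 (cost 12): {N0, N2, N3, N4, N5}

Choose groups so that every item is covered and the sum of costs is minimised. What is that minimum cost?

9

C4, C5 together cover every item (C4 ∪ C5 = {N0, N1, N2, N3, N4, N5}); total cost 7 + 2 = 9.
No covering selection has total cost below 9.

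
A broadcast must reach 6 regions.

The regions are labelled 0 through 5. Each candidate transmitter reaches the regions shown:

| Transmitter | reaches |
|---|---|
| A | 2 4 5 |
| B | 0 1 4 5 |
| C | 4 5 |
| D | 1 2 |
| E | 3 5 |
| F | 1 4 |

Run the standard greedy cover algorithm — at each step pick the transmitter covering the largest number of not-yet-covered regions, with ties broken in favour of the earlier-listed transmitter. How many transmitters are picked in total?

3

Greedy: pick B (covers 4 new) → pick A (covers 1 new) → pick E (covers 1 new). Total picks: 3.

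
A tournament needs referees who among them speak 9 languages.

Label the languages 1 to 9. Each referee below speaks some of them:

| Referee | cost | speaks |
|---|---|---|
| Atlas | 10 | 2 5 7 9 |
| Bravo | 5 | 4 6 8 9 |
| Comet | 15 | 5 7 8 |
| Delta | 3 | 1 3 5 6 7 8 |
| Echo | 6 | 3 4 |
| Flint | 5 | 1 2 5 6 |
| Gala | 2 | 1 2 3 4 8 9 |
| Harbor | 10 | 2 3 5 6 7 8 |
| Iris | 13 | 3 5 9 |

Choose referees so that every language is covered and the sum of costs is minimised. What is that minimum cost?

Delta, Gala together cover every language (Delta ∪ Gala = {1, 2, 3, 4, 5, 6, 7, 8, 9}); total cost 3 + 2 = 5.
No covering selection has total cost below 5.

5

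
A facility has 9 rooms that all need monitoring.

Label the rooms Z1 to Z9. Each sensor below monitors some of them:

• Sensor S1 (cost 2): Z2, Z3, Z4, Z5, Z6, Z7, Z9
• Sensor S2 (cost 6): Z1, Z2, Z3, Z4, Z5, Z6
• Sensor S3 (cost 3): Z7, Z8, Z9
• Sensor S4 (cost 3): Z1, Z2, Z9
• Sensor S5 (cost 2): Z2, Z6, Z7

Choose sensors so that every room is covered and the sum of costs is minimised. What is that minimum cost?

8

S1, S3, S4 together cover every room (S1 ∪ S3 ∪ S4 = {Z1, Z2, Z3, Z4, Z5, Z6, Z7, Z8, Z9}); total cost 2 + 3 + 3 = 8.
No covering selection has total cost below 8.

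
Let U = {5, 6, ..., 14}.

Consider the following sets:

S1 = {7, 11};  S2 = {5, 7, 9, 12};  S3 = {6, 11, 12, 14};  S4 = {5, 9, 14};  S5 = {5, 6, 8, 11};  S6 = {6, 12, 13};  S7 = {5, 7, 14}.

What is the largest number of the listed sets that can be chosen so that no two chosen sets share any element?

3

S1, S4, S6 are pairwise disjoint (S1={7,11}; S4={5,9,14}; S6={6,12,13}).
Every remaining set overlaps one of these, and no 4 of the listed sets are pairwise disjoint, so 3 is the maximum.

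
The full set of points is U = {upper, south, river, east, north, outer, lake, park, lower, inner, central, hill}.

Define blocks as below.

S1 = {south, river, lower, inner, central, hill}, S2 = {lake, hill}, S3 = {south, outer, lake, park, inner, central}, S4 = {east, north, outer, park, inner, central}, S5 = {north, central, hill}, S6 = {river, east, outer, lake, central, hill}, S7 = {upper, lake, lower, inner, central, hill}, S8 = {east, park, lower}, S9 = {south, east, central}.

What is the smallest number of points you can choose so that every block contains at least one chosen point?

3

Take H = {east, outer, hill}. Each listed block contains at least one of these, so H is a hitting set of size 3.
No choice of 2 points meets every block, so 3 is the minimum.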